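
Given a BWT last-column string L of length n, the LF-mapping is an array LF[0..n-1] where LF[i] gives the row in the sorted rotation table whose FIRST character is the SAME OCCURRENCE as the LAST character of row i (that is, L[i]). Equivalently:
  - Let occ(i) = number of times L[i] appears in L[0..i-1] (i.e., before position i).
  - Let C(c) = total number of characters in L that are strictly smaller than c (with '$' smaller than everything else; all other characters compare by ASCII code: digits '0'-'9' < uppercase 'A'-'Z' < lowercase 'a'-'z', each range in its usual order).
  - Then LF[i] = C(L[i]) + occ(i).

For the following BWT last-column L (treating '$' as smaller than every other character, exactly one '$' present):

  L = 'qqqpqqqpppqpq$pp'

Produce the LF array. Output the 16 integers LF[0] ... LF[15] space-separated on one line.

Answer: 8 9 10 1 11 12 13 2 3 4 14 5 15 0 6 7

Derivation:
Char counts: '$':1, 'p':7, 'q':8
C (first-col start): C('$')=0, C('p')=1, C('q')=8
L[0]='q': occ=0, LF[0]=C('q')+0=8+0=8
L[1]='q': occ=1, LF[1]=C('q')+1=8+1=9
L[2]='q': occ=2, LF[2]=C('q')+2=8+2=10
L[3]='p': occ=0, LF[3]=C('p')+0=1+0=1
L[4]='q': occ=3, LF[4]=C('q')+3=8+3=11
L[5]='q': occ=4, LF[5]=C('q')+4=8+4=12
L[6]='q': occ=5, LF[6]=C('q')+5=8+5=13
L[7]='p': occ=1, LF[7]=C('p')+1=1+1=2
L[8]='p': occ=2, LF[8]=C('p')+2=1+2=3
L[9]='p': occ=3, LF[9]=C('p')+3=1+3=4
L[10]='q': occ=6, LF[10]=C('q')+6=8+6=14
L[11]='p': occ=4, LF[11]=C('p')+4=1+4=5
L[12]='q': occ=7, LF[12]=C('q')+7=8+7=15
L[13]='$': occ=0, LF[13]=C('$')+0=0+0=0
L[14]='p': occ=5, LF[14]=C('p')+5=1+5=6
L[15]='p': occ=6, LF[15]=C('p')+6=1+6=7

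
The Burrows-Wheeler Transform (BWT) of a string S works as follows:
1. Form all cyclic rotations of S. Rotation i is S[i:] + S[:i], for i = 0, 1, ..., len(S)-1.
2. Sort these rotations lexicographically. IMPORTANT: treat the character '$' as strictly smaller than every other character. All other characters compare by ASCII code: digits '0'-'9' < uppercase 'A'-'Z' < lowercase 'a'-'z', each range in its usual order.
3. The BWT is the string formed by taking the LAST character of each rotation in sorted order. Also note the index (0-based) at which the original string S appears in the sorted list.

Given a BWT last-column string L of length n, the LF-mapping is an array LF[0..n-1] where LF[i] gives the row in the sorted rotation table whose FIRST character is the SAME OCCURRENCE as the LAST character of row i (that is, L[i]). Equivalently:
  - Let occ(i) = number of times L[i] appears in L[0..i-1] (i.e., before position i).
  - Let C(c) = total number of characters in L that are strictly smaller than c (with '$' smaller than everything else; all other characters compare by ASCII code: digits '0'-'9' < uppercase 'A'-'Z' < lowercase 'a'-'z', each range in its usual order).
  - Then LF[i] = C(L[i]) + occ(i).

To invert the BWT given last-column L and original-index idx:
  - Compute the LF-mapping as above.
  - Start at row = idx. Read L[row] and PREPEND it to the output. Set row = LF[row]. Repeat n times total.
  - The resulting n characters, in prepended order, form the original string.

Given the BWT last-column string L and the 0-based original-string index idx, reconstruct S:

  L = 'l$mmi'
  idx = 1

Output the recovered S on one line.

LF mapping: 2 0 3 4 1
Walk LF starting at row 1, prepending L[row]:
  step 1: row=1, L[1]='$', prepend. Next row=LF[1]=0
  step 2: row=0, L[0]='l', prepend. Next row=LF[0]=2
  step 3: row=2, L[2]='m', prepend. Next row=LF[2]=3
  step 4: row=3, L[3]='m', prepend. Next row=LF[3]=4
  step 5: row=4, L[4]='i', prepend. Next row=LF[4]=1
Reversed output: imml$

Answer: imml$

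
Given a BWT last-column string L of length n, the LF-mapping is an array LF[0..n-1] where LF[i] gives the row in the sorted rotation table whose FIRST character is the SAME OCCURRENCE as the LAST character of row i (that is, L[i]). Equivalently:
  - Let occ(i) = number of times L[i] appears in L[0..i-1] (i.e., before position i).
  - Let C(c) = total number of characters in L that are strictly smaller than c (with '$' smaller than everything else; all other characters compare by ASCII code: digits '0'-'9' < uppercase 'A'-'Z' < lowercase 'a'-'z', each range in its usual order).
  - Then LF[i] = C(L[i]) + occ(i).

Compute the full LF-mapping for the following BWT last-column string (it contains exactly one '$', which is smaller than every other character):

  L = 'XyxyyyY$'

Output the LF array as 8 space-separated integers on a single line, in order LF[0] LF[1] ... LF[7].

Answer: 1 4 3 5 6 7 2 0

Derivation:
Char counts: '$':1, 'X':1, 'Y':1, 'x':1, 'y':4
C (first-col start): C('$')=0, C('X')=1, C('Y')=2, C('x')=3, C('y')=4
L[0]='X': occ=0, LF[0]=C('X')+0=1+0=1
L[1]='y': occ=0, LF[1]=C('y')+0=4+0=4
L[2]='x': occ=0, LF[2]=C('x')+0=3+0=3
L[3]='y': occ=1, LF[3]=C('y')+1=4+1=5
L[4]='y': occ=2, LF[4]=C('y')+2=4+2=6
L[5]='y': occ=3, LF[5]=C('y')+3=4+3=7
L[6]='Y': occ=0, LF[6]=C('Y')+0=2+0=2
L[7]='$': occ=0, LF[7]=C('$')+0=0+0=0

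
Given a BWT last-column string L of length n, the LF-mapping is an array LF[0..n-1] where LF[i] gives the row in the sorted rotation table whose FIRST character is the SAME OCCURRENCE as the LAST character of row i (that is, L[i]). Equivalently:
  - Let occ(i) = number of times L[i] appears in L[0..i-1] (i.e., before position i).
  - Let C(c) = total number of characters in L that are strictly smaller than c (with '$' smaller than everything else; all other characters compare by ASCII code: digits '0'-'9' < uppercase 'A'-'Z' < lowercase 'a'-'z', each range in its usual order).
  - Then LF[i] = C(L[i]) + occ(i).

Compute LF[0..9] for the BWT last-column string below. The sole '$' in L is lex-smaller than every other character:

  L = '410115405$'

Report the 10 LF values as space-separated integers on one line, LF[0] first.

Answer: 6 3 1 4 5 8 7 2 9 0

Derivation:
Char counts: '$':1, '0':2, '1':3, '4':2, '5':2
C (first-col start): C('$')=0, C('0')=1, C('1')=3, C('4')=6, C('5')=8
L[0]='4': occ=0, LF[0]=C('4')+0=6+0=6
L[1]='1': occ=0, LF[1]=C('1')+0=3+0=3
L[2]='0': occ=0, LF[2]=C('0')+0=1+0=1
L[3]='1': occ=1, LF[3]=C('1')+1=3+1=4
L[4]='1': occ=2, LF[4]=C('1')+2=3+2=5
L[5]='5': occ=0, LF[5]=C('5')+0=8+0=8
L[6]='4': occ=1, LF[6]=C('4')+1=6+1=7
L[7]='0': occ=1, LF[7]=C('0')+1=1+1=2
L[8]='5': occ=1, LF[8]=C('5')+1=8+1=9
L[9]='$': occ=0, LF[9]=C('$')+0=0+0=0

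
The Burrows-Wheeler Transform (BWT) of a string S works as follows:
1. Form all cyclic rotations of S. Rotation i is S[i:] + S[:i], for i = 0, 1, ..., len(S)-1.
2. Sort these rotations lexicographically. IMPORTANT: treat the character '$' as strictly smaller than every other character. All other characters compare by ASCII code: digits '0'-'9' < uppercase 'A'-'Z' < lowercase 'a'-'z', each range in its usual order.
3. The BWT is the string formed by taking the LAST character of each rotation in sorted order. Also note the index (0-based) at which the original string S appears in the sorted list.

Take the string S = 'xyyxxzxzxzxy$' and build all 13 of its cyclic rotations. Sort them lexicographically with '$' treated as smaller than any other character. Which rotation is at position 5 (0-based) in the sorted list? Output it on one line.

All 13 rotations (rotation i = S[i:]+S[:i]):
  rot[0] = xyyxxzxzxzxy$
  rot[1] = yyxxzxzxzxy$x
  rot[2] = yxxzxzxzxy$xy
  rot[3] = xxzxzxzxy$xyy
  rot[4] = xzxzxzxy$xyyx
  rot[5] = zxzxzxy$xyyxx
  rot[6] = xzxzxy$xyyxxz
  rot[7] = zxzxy$xyyxxzx
  rot[8] = xzxy$xyyxxzxz
  rot[9] = zxy$xyyxxzxzx
  rot[10] = xy$xyyxxzxzxz
  rot[11] = y$xyyxxzxzxzx
  rot[12] = $xyyxxzxzxzxy
Sorted (with $ < everything):
  sorted[0] = $xyyxxzxzxzxy
  sorted[1] = xxzxzxzxy$xyy
  sorted[2] = xy$xyyxxzxzxz
  sorted[3] = xyyxxzxzxzxy$
  sorted[4] = xzxy$xyyxxzxz
  sorted[5] = xzxzxy$xyyxxz
  sorted[6] = xzxzxzxy$xyyx
  sorted[7] = y$xyyxxzxzxzx
  sorted[8] = yxxzxzxzxy$xy
  sorted[9] = yyxxzxzxzxy$x
  sorted[10] = zxy$xyyxxzxzx
  sorted[11] = zxzxy$xyyxxzx
  sorted[12] = zxzxzxy$xyyxx
sorted[5] = xzxzxy$xyyxxz

Answer: xzxzxy$xyyxxz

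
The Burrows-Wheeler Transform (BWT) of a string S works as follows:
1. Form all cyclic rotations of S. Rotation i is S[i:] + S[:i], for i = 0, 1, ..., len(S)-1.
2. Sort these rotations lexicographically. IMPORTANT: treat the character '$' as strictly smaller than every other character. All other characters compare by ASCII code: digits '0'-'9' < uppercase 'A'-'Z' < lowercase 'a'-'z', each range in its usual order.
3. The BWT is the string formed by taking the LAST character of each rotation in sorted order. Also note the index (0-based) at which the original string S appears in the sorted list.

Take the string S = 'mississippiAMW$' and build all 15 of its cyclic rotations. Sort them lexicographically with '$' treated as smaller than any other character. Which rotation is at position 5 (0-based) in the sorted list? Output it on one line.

All 15 rotations (rotation i = S[i:]+S[:i]):
  rot[0] = mississippiAMW$
  rot[1] = ississippiAMW$m
  rot[2] = ssissippiAMW$mi
  rot[3] = sissippiAMW$mis
  rot[4] = issippiAMW$miss
  rot[5] = ssippiAMW$missi
  rot[6] = sippiAMW$missis
  rot[7] = ippiAMW$mississ
  rot[8] = ppiAMW$mississi
  rot[9] = piAMW$mississip
  rot[10] = iAMW$mississipp
  rot[11] = AMW$mississippi
  rot[12] = MW$mississippiA
  rot[13] = W$mississippiAM
  rot[14] = $mississippiAMW
Sorted (with $ < everything):
  sorted[0] = $mississippiAMW
  sorted[1] = AMW$mississippi
  sorted[2] = MW$mississippiA
  sorted[3] = W$mississippiAM
  sorted[4] = iAMW$mississipp
  sorted[5] = ippiAMW$mississ
  sorted[6] = issippiAMW$miss
  sorted[7] = ississippiAMW$m
  sorted[8] = mississippiAMW$
  sorted[9] = piAMW$mississip
  sorted[10] = ppiAMW$mississi
  sorted[11] = sippiAMW$missis
  sorted[12] = sissippiAMW$mis
  sorted[13] = ssippiAMW$missi
  sorted[14] = ssissippiAMW$mi
sorted[5] = ippiAMW$mississ

Answer: ippiAMW$mississ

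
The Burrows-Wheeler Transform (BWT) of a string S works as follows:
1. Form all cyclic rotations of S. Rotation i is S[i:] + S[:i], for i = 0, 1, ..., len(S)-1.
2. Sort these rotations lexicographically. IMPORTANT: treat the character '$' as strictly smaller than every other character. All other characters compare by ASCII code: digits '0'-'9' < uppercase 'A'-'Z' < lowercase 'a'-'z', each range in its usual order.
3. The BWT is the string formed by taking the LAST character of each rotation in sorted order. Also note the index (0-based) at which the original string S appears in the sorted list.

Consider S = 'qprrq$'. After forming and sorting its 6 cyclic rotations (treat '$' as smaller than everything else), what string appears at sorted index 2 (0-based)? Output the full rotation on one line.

All 6 rotations (rotation i = S[i:]+S[:i]):
  rot[0] = qprrq$
  rot[1] = prrq$q
  rot[2] = rrq$qp
  rot[3] = rq$qpr
  rot[4] = q$qprr
  rot[5] = $qprrq
Sorted (with $ < everything):
  sorted[0] = $qprrq
  sorted[1] = prrq$q
  sorted[2] = q$qprr
  sorted[3] = qprrq$
  sorted[4] = rq$qpr
  sorted[5] = rrq$qp
sorted[2] = q$qprr

Answer: q$qprr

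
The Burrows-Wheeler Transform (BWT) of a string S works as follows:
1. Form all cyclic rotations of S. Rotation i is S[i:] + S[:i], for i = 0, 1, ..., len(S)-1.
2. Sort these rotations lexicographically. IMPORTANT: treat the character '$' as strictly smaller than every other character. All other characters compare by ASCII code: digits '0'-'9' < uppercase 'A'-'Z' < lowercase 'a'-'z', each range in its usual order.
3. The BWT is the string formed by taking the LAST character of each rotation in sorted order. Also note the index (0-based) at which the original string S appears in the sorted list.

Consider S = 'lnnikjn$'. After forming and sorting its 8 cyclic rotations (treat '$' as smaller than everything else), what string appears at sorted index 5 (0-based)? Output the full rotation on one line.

All 8 rotations (rotation i = S[i:]+S[:i]):
  rot[0] = lnnikjn$
  rot[1] = nnikjn$l
  rot[2] = nikjn$ln
  rot[3] = ikjn$lnn
  rot[4] = kjn$lnni
  rot[5] = jn$lnnik
  rot[6] = n$lnnikj
  rot[7] = $lnnikjn
Sorted (with $ < everything):
  sorted[0] = $lnnikjn
  sorted[1] = ikjn$lnn
  sorted[2] = jn$lnnik
  sorted[3] = kjn$lnni
  sorted[4] = lnnikjn$
  sorted[5] = n$lnnikj
  sorted[6] = nikjn$ln
  sorted[7] = nnikjn$l
sorted[5] = n$lnnikj

Answer: n$lnnikj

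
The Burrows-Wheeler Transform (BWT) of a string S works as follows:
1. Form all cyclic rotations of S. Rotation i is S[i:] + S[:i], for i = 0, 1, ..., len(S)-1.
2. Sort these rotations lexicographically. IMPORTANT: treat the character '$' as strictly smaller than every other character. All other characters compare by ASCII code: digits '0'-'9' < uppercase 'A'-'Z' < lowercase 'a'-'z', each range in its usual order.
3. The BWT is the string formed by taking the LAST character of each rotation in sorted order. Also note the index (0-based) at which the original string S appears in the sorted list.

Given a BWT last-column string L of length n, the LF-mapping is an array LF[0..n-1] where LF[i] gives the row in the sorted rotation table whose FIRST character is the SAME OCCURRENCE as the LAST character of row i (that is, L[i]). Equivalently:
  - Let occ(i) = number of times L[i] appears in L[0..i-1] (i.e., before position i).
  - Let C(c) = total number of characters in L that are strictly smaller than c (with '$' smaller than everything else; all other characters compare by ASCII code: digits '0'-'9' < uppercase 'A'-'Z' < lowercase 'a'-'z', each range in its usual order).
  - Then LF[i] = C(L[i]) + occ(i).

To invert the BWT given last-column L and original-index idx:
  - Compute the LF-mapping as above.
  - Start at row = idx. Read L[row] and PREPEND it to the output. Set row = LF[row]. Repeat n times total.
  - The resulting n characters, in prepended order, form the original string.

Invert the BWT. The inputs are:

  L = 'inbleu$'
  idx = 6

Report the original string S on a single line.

Answer: unbeli$

Derivation:
LF mapping: 3 5 1 4 2 6 0
Walk LF starting at row 6, prepending L[row]:
  step 1: row=6, L[6]='$', prepend. Next row=LF[6]=0
  step 2: row=0, L[0]='i', prepend. Next row=LF[0]=3
  step 3: row=3, L[3]='l', prepend. Next row=LF[3]=4
  step 4: row=4, L[4]='e', prepend. Next row=LF[4]=2
  step 5: row=2, L[2]='b', prepend. Next row=LF[2]=1
  step 6: row=1, L[1]='n', prepend. Next row=LF[1]=5
  step 7: row=5, L[5]='u', prepend. Next row=LF[5]=6
Reversed output: unbeli$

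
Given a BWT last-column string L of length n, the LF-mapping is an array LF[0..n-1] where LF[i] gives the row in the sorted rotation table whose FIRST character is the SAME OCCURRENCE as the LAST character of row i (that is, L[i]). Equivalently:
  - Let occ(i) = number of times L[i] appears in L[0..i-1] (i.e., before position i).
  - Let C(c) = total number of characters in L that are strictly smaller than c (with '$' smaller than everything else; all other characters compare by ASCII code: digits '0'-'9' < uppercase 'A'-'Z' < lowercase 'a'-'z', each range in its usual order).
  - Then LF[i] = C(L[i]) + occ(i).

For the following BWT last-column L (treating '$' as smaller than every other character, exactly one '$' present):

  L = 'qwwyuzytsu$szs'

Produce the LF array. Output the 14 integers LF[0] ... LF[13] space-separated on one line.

Char counts: '$':1, 'q':1, 's':3, 't':1, 'u':2, 'w':2, 'y':2, 'z':2
C (first-col start): C('$')=0, C('q')=1, C('s')=2, C('t')=5, C('u')=6, C('w')=8, C('y')=10, C('z')=12
L[0]='q': occ=0, LF[0]=C('q')+0=1+0=1
L[1]='w': occ=0, LF[1]=C('w')+0=8+0=8
L[2]='w': occ=1, LF[2]=C('w')+1=8+1=9
L[3]='y': occ=0, LF[3]=C('y')+0=10+0=10
L[4]='u': occ=0, LF[4]=C('u')+0=6+0=6
L[5]='z': occ=0, LF[5]=C('z')+0=12+0=12
L[6]='y': occ=1, LF[6]=C('y')+1=10+1=11
L[7]='t': occ=0, LF[7]=C('t')+0=5+0=5
L[8]='s': occ=0, LF[8]=C('s')+0=2+0=2
L[9]='u': occ=1, LF[9]=C('u')+1=6+1=7
L[10]='$': occ=0, LF[10]=C('$')+0=0+0=0
L[11]='s': occ=1, LF[11]=C('s')+1=2+1=3
L[12]='z': occ=1, LF[12]=C('z')+1=12+1=13
L[13]='s': occ=2, LF[13]=C('s')+2=2+2=4

Answer: 1 8 9 10 6 12 11 5 2 7 0 3 13 4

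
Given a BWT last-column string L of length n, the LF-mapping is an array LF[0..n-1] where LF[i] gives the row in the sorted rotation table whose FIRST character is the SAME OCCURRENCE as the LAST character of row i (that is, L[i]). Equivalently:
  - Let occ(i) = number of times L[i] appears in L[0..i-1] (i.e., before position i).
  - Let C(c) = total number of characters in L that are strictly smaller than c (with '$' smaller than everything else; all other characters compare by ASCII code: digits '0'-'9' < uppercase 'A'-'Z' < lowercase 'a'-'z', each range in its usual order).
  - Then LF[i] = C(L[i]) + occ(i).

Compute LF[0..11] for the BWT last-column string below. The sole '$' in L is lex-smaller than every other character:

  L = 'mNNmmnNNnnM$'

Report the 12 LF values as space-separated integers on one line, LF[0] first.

Answer: 6 2 3 7 8 9 4 5 10 11 1 0

Derivation:
Char counts: '$':1, 'M':1, 'N':4, 'm':3, 'n':3
C (first-col start): C('$')=0, C('M')=1, C('N')=2, C('m')=6, C('n')=9
L[0]='m': occ=0, LF[0]=C('m')+0=6+0=6
L[1]='N': occ=0, LF[1]=C('N')+0=2+0=2
L[2]='N': occ=1, LF[2]=C('N')+1=2+1=3
L[3]='m': occ=1, LF[3]=C('m')+1=6+1=7
L[4]='m': occ=2, LF[4]=C('m')+2=6+2=8
L[5]='n': occ=0, LF[5]=C('n')+0=9+0=9
L[6]='N': occ=2, LF[6]=C('N')+2=2+2=4
L[7]='N': occ=3, LF[7]=C('N')+3=2+3=5
L[8]='n': occ=1, LF[8]=C('n')+1=9+1=10
L[9]='n': occ=2, LF[9]=C('n')+2=9+2=11
L[10]='M': occ=0, LF[10]=C('M')+0=1+0=1
L[11]='$': occ=0, LF[11]=C('$')+0=0+0=0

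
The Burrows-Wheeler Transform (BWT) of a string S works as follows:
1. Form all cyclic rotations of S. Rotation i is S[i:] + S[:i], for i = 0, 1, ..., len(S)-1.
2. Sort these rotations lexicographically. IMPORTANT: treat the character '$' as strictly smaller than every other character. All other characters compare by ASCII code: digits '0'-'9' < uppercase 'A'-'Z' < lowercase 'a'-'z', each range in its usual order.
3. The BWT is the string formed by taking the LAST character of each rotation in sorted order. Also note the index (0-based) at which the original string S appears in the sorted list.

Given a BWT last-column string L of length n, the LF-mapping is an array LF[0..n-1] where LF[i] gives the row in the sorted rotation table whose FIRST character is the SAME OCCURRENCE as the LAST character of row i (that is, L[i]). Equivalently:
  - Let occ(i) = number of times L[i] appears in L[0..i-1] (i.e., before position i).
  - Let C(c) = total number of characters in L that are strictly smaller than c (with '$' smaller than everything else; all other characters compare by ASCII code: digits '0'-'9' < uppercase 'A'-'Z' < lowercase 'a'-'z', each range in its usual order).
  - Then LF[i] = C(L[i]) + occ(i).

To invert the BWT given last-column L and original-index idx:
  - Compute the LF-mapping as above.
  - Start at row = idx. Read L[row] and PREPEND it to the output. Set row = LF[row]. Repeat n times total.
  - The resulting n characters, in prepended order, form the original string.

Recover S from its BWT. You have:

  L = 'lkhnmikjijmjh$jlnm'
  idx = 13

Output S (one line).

LF mapping: 11 9 1 16 13 3 10 5 4 6 14 7 2 0 8 12 17 15
Walk LF starting at row 13, prepending L[row]:
  step 1: row=13, L[13]='$', prepend. Next row=LF[13]=0
  step 2: row=0, L[0]='l', prepend. Next row=LF[0]=11
  step 3: row=11, L[11]='j', prepend. Next row=LF[11]=7
  step 4: row=7, L[7]='j', prepend. Next row=LF[7]=5
  step 5: row=5, L[5]='i', prepend. Next row=LF[5]=3
  step 6: row=3, L[3]='n', prepend. Next row=LF[3]=16
  step 7: row=16, L[16]='n', prepend. Next row=LF[16]=17
  step 8: row=17, L[17]='m', prepend. Next row=LF[17]=15
  step 9: row=15, L[15]='l', prepend. Next row=LF[15]=12
  step 10: row=12, L[12]='h', prepend. Next row=LF[12]=2
  step 11: row=2, L[2]='h', prepend. Next row=LF[2]=1
  step 12: row=1, L[1]='k', prepend. Next row=LF[1]=9
  step 13: row=9, L[9]='j', prepend. Next row=LF[9]=6
  step 14: row=6, L[6]='k', prepend. Next row=LF[6]=10
  step 15: row=10, L[10]='m', prepend. Next row=LF[10]=14
  step 16: row=14, L[14]='j', prepend. Next row=LF[14]=8
  step 17: row=8, L[8]='i', prepend. Next row=LF[8]=4
  step 18: row=4, L[4]='m', prepend. Next row=LF[4]=13
Reversed output: mijmkjkhhlmnnijjl$

Answer: mijmkjkhhlmnnijjl$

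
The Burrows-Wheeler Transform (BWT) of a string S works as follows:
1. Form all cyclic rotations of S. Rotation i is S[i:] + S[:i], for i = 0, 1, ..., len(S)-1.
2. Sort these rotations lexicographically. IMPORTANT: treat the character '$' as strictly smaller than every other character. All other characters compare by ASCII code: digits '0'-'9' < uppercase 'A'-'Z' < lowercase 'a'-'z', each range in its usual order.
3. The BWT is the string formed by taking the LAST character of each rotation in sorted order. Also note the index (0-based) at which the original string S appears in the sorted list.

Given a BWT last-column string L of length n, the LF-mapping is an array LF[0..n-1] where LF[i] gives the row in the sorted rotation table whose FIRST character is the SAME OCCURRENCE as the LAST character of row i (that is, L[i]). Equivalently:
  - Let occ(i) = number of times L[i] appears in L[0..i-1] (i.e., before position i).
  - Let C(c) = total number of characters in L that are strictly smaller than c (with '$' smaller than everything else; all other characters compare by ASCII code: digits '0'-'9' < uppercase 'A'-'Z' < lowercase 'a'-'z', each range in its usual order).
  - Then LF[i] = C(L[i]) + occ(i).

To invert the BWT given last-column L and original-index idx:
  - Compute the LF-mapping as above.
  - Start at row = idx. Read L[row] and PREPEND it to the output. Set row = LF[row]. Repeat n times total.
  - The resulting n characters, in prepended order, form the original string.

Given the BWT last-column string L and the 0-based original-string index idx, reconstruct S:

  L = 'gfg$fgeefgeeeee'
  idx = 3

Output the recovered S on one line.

LF mapping: 11 8 12 0 9 13 1 2 10 14 3 4 5 6 7
Walk LF starting at row 3, prepending L[row]:
  step 1: row=3, L[3]='$', prepend. Next row=LF[3]=0
  step 2: row=0, L[0]='g', prepend. Next row=LF[0]=11
  step 3: row=11, L[11]='e', prepend. Next row=LF[11]=4
  step 4: row=4, L[4]='f', prepend. Next row=LF[4]=9
  step 5: row=9, L[9]='g', prepend. Next row=LF[9]=14
  step 6: row=14, L[14]='e', prepend. Next row=LF[14]=7
  step 7: row=7, L[7]='e', prepend. Next row=LF[7]=2
  step 8: row=2, L[2]='g', prepend. Next row=LF[2]=12
  step 9: row=12, L[12]='e', prepend. Next row=LF[12]=5
  step 10: row=5, L[5]='g', prepend. Next row=LF[5]=13
  step 11: row=13, L[13]='e', prepend. Next row=LF[13]=6
  step 12: row=6, L[6]='e', prepend. Next row=LF[6]=1
  step 13: row=1, L[1]='f', prepend. Next row=LF[1]=8
  step 14: row=8, L[8]='f', prepend. Next row=LF[8]=10
  step 15: row=10, L[10]='e', prepend. Next row=LF[10]=3
Reversed output: effeegegeegfeg$

Answer: effeegegeegfeg$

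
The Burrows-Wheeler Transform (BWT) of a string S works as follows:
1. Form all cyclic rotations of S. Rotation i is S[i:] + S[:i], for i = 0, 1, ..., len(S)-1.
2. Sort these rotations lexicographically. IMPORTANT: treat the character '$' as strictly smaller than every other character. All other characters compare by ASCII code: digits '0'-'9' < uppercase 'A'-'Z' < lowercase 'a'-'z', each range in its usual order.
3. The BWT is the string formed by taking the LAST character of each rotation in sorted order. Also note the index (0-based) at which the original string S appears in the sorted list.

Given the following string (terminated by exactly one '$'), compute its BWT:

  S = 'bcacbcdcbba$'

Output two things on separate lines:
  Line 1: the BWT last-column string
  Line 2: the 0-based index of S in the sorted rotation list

Answer: abcbc$cbdabc
5

Derivation:
All 12 rotations (rotation i = S[i:]+S[:i]):
  rot[0] = bcacbcdcbba$
  rot[1] = cacbcdcbba$b
  rot[2] = acbcdcbba$bc
  rot[3] = cbcdcbba$bca
  rot[4] = bcdcbba$bcac
  rot[5] = cdcbba$bcacb
  rot[6] = dcbba$bcacbc
  rot[7] = cbba$bcacbcd
  rot[8] = bba$bcacbcdc
  rot[9] = ba$bcacbcdcb
  rot[10] = a$bcacbcdcbb
  rot[11] = $bcacbcdcbba
Sorted (with $ < everything):
  sorted[0] = $bcacbcdcbba  (last char: 'a')
  sorted[1] = a$bcacbcdcbb  (last char: 'b')
  sorted[2] = acbcdcbba$bc  (last char: 'c')
  sorted[3] = ba$bcacbcdcb  (last char: 'b')
  sorted[4] = bba$bcacbcdc  (last char: 'c')
  sorted[5] = bcacbcdcbba$  (last char: '$')
  sorted[6] = bcdcbba$bcac  (last char: 'c')
  sorted[7] = cacbcdcbba$b  (last char: 'b')
  sorted[8] = cbba$bcacbcd  (last char: 'd')
  sorted[9] = cbcdcbba$bca  (last char: 'a')
  sorted[10] = cdcbba$bcacb  (last char: 'b')
  sorted[11] = dcbba$bcacbc  (last char: 'c')
Last column: abcbc$cbdabc
Original string S is at sorted index 5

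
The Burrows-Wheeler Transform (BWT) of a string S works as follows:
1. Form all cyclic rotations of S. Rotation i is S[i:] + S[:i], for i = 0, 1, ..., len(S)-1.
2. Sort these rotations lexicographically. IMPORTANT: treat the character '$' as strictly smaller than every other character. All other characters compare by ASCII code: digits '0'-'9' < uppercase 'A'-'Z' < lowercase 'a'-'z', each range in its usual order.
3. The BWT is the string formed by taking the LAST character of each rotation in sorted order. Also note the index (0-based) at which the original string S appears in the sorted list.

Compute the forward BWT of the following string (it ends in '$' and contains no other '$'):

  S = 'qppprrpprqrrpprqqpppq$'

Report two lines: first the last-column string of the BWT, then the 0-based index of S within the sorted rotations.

All 22 rotations (rotation i = S[i:]+S[:i]):
  rot[0] = qppprrpprqrrpprqqpppq$
  rot[1] = ppprrpprqrrpprqqpppq$q
  rot[2] = pprrpprqrrpprqqpppq$qp
  rot[3] = prrpprqrrpprqqpppq$qpp
  rot[4] = rrpprqrrpprqqpppq$qppp
  rot[5] = rpprqrrpprqqpppq$qpppr
  rot[6] = pprqrrpprqqpppq$qppprr
  rot[7] = prqrrpprqqpppq$qppprrp
  rot[8] = rqrrpprqqpppq$qppprrpp
  rot[9] = qrrpprqqpppq$qppprrppr
  rot[10] = rrpprqqpppq$qppprrpprq
  rot[11] = rpprqqpppq$qppprrpprqr
  rot[12] = pprqqpppq$qppprrpprqrr
  rot[13] = prqqpppq$qppprrpprqrrp
  rot[14] = rqqpppq$qppprrpprqrrpp
  rot[15] = qqpppq$qppprrpprqrrppr
  rot[16] = qpppq$qppprrpprqrrpprq
  rot[17] = pppq$qppprrpprqrrpprqq
  rot[18] = ppq$qppprrpprqrrpprqqp
  rot[19] = pq$qppprrpprqrrpprqqpp
  rot[20] = q$qppprrpprqrrpprqqppp
  rot[21] = $qppprrpprqrrpprqqpppq
Sorted (with $ < everything):
  sorted[0] = $qppprrpprqrrpprqqpppq  (last char: 'q')
  sorted[1] = pppq$qppprrpprqrrpprqq  (last char: 'q')
  sorted[2] = ppprrpprqrrpprqqpppq$q  (last char: 'q')
  sorted[3] = ppq$qppprrpprqrrpprqqp  (last char: 'p')
  sorted[4] = pprqqpppq$qppprrpprqrr  (last char: 'r')
  sorted[5] = pprqrrpprqqpppq$qppprr  (last char: 'r')
  sorted[6] = pprrpprqrrpprqqpppq$qp  (last char: 'p')
  sorted[7] = pq$qppprrpprqrrpprqqpp  (last char: 'p')
  sorted[8] = prqqpppq$qppprrpprqrrp  (last char: 'p')
  sorted[9] = prqrrpprqqpppq$qppprrp  (last char: 'p')
  sorted[10] = prrpprqrrpprqqpppq$qpp  (last char: 'p')
  sorted[11] = q$qppprrpprqrrpprqqppp  (last char: 'p')
  sorted[12] = qpppq$qppprrpprqrrpprq  (last char: 'q')
  sorted[13] = qppprrpprqrrpprqqpppq$  (last char: '$')
  sorted[14] = qqpppq$qppprrpprqrrppr  (last char: 'r')
  sorted[15] = qrrpprqqpppq$qppprrppr  (last char: 'r')
  sorted[16] = rpprqqpppq$qppprrpprqr  (last char: 'r')
  sorted[17] = rpprqrrpprqqpppq$qpppr  (last char: 'r')
  sorted[18] = rqqpppq$qppprrpprqrrpp  (last char: 'p')
  sorted[19] = rqrrpprqqpppq$qppprrpp  (last char: 'p')
  sorted[20] = rrpprqqpppq$qppprrpprq  (last char: 'q')
  sorted[21] = rrpprqrrpprqqpppq$qppp  (last char: 'p')
Last column: qqqprrppppppq$rrrrppqp
Original string S is at sorted index 13

Answer: qqqprrppppppq$rrrrppqp
13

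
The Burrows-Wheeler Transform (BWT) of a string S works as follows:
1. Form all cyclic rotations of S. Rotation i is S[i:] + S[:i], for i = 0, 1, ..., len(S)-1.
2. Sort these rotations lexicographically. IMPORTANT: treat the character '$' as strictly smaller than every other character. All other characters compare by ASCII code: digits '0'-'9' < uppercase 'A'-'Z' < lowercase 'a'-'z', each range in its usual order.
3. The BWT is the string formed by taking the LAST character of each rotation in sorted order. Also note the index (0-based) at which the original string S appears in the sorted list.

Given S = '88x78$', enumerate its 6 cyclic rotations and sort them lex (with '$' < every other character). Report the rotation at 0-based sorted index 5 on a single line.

Answer: x78$88

Derivation:
All 6 rotations (rotation i = S[i:]+S[:i]):
  rot[0] = 88x78$
  rot[1] = 8x78$8
  rot[2] = x78$88
  rot[3] = 78$88x
  rot[4] = 8$88x7
  rot[5] = $88x78
Sorted (with $ < everything):
  sorted[0] = $88x78
  sorted[1] = 78$88x
  sorted[2] = 8$88x7
  sorted[3] = 88x78$
  sorted[4] = 8x78$8
  sorted[5] = x78$88
sorted[5] = x78$88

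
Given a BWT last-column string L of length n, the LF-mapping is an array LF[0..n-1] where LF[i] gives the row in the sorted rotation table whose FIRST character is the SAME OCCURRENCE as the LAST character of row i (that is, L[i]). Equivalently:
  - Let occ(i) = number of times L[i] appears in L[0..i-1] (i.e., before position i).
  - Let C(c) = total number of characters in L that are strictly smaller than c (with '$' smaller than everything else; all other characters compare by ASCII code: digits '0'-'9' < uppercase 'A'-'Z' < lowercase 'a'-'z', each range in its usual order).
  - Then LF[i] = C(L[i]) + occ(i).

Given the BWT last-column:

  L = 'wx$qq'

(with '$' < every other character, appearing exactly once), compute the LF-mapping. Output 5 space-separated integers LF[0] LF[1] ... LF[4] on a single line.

Answer: 3 4 0 1 2

Derivation:
Char counts: '$':1, 'q':2, 'w':1, 'x':1
C (first-col start): C('$')=0, C('q')=1, C('w')=3, C('x')=4
L[0]='w': occ=0, LF[0]=C('w')+0=3+0=3
L[1]='x': occ=0, LF[1]=C('x')+0=4+0=4
L[2]='$': occ=0, LF[2]=C('$')+0=0+0=0
L[3]='q': occ=0, LF[3]=C('q')+0=1+0=1
L[4]='q': occ=1, LF[4]=C('q')+1=1+1=2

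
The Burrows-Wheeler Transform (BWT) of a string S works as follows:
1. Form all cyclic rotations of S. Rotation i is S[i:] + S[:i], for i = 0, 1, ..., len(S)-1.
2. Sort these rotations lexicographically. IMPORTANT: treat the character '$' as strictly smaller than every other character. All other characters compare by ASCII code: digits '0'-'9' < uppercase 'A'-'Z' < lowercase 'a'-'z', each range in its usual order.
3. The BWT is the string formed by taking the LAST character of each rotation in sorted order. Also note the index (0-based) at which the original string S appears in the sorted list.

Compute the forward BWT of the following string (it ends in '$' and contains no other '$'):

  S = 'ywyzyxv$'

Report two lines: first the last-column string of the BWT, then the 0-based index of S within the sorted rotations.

All 8 rotations (rotation i = S[i:]+S[:i]):
  rot[0] = ywyzyxv$
  rot[1] = wyzyxv$y
  rot[2] = yzyxv$yw
  rot[3] = zyxv$ywy
  rot[4] = yxv$ywyz
  rot[5] = xv$ywyzy
  rot[6] = v$ywyzyx
  rot[7] = $ywyzyxv
Sorted (with $ < everything):
  sorted[0] = $ywyzyxv  (last char: 'v')
  sorted[1] = v$ywyzyx  (last char: 'x')
  sorted[2] = wyzyxv$y  (last char: 'y')
  sorted[3] = xv$ywyzy  (last char: 'y')
  sorted[4] = ywyzyxv$  (last char: '$')
  sorted[5] = yxv$ywyz  (last char: 'z')
  sorted[6] = yzyxv$yw  (last char: 'w')
  sorted[7] = zyxv$ywy  (last char: 'y')
Last column: vxyy$zwy
Original string S is at sorted index 4

Answer: vxyy$zwy
4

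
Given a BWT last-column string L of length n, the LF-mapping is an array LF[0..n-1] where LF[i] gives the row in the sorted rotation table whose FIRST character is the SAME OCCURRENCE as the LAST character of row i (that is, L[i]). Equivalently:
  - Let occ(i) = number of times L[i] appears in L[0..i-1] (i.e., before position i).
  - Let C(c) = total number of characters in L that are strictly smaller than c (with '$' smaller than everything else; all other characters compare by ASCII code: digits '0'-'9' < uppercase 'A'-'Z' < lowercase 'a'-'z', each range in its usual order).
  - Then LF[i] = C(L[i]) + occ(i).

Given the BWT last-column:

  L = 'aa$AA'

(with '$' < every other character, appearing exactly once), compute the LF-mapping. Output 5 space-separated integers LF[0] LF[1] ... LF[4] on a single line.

Char counts: '$':1, 'A':2, 'a':2
C (first-col start): C('$')=0, C('A')=1, C('a')=3
L[0]='a': occ=0, LF[0]=C('a')+0=3+0=3
L[1]='a': occ=1, LF[1]=C('a')+1=3+1=4
L[2]='$': occ=0, LF[2]=C('$')+0=0+0=0
L[3]='A': occ=0, LF[3]=C('A')+0=1+0=1
L[4]='A': occ=1, LF[4]=C('A')+1=1+1=2

Answer: 3 4 0 1 2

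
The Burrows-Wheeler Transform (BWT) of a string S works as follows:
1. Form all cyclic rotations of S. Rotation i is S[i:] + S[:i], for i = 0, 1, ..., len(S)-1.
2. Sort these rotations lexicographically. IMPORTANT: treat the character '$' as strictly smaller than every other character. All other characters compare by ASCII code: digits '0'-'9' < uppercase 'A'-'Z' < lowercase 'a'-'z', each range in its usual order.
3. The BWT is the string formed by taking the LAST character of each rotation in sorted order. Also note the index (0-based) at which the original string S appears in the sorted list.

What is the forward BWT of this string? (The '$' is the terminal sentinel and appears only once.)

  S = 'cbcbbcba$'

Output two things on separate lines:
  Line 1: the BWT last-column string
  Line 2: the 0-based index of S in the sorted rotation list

Answer: abccbcbb$
8

Derivation:
All 9 rotations (rotation i = S[i:]+S[:i]):
  rot[0] = cbcbbcba$
  rot[1] = bcbbcba$c
  rot[2] = cbbcba$cb
  rot[3] = bbcba$cbc
  rot[4] = bcba$cbcb
  rot[5] = cba$cbcbb
  rot[6] = ba$cbcbbc
  rot[7] = a$cbcbbcb
  rot[8] = $cbcbbcba
Sorted (with $ < everything):
  sorted[0] = $cbcbbcba  (last char: 'a')
  sorted[1] = a$cbcbbcb  (last char: 'b')
  sorted[2] = ba$cbcbbc  (last char: 'c')
  sorted[3] = bbcba$cbc  (last char: 'c')
  sorted[4] = bcba$cbcb  (last char: 'b')
  sorted[5] = bcbbcba$c  (last char: 'c')
  sorted[6] = cba$cbcbb  (last char: 'b')
  sorted[7] = cbbcba$cb  (last char: 'b')
  sorted[8] = cbcbbcba$  (last char: '$')
Last column: abccbcbb$
Original string S is at sorted index 8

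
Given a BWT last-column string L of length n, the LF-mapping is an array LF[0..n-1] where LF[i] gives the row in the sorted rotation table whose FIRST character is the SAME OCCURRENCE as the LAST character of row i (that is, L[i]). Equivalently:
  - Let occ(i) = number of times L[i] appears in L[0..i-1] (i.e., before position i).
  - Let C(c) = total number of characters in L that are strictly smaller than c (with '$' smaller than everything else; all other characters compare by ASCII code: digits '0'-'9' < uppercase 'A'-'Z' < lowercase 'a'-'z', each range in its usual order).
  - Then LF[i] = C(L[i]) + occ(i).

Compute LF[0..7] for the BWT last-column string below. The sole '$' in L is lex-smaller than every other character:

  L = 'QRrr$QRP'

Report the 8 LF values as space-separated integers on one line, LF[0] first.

Answer: 2 4 6 7 0 3 5 1

Derivation:
Char counts: '$':1, 'P':1, 'Q':2, 'R':2, 'r':2
C (first-col start): C('$')=0, C('P')=1, C('Q')=2, C('R')=4, C('r')=6
L[0]='Q': occ=0, LF[0]=C('Q')+0=2+0=2
L[1]='R': occ=0, LF[1]=C('R')+0=4+0=4
L[2]='r': occ=0, LF[2]=C('r')+0=6+0=6
L[3]='r': occ=1, LF[3]=C('r')+1=6+1=7
L[4]='$': occ=0, LF[4]=C('$')+0=0+0=0
L[5]='Q': occ=1, LF[5]=C('Q')+1=2+1=3
L[6]='R': occ=1, LF[6]=C('R')+1=4+1=5
L[7]='P': occ=0, LF[7]=C('P')+0=1+0=1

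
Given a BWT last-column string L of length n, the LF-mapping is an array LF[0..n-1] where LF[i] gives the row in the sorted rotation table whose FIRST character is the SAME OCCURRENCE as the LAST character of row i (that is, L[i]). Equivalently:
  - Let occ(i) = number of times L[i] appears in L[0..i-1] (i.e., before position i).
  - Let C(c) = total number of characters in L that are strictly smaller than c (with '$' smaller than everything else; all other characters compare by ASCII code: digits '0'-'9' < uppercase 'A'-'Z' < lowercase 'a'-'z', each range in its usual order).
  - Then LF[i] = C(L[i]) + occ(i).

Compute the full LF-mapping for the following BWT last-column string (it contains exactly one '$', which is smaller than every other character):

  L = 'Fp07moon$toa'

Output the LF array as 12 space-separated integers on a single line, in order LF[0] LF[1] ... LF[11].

Char counts: '$':1, '0':1, '7':1, 'F':1, 'a':1, 'm':1, 'n':1, 'o':3, 'p':1, 't':1
C (first-col start): C('$')=0, C('0')=1, C('7')=2, C('F')=3, C('a')=4, C('m')=5, C('n')=6, C('o')=7, C('p')=10, C('t')=11
L[0]='F': occ=0, LF[0]=C('F')+0=3+0=3
L[1]='p': occ=0, LF[1]=C('p')+0=10+0=10
L[2]='0': occ=0, LF[2]=C('0')+0=1+0=1
L[3]='7': occ=0, LF[3]=C('7')+0=2+0=2
L[4]='m': occ=0, LF[4]=C('m')+0=5+0=5
L[5]='o': occ=0, LF[5]=C('o')+0=7+0=7
L[6]='o': occ=1, LF[6]=C('o')+1=7+1=8
L[7]='n': occ=0, LF[7]=C('n')+0=6+0=6
L[8]='$': occ=0, LF[8]=C('$')+0=0+0=0
L[9]='t': occ=0, LF[9]=C('t')+0=11+0=11
L[10]='o': occ=2, LF[10]=C('o')+2=7+2=9
L[11]='a': occ=0, LF[11]=C('a')+0=4+0=4

Answer: 3 10 1 2 5 7 8 6 0 11 9 4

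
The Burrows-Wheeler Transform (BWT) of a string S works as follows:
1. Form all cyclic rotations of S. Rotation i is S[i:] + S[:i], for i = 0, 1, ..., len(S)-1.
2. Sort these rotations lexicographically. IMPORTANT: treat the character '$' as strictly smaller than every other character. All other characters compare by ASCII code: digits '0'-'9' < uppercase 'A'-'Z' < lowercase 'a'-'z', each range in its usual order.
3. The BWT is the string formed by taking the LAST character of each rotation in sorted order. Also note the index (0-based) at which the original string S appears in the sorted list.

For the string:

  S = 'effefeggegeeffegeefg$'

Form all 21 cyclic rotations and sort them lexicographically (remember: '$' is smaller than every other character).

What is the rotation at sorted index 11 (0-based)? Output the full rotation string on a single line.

All 21 rotations (rotation i = S[i:]+S[:i]):
  rot[0] = effefeggegeeffegeefg$
  rot[1] = ffefeggegeeffegeefg$e
  rot[2] = fefeggegeeffegeefg$ef
  rot[3] = efeggegeeffegeefg$eff
  rot[4] = feggegeeffegeefg$effe
  rot[5] = eggegeeffegeefg$effef
  rot[6] = ggegeeffegeefg$effefe
  rot[7] = gegeeffegeefg$effefeg
  rot[8] = egeeffegeefg$effefegg
  rot[9] = geeffegeefg$effefegge
  rot[10] = eeffegeefg$effefeggeg
  rot[11] = effegeefg$effefeggege
  rot[12] = ffegeefg$effefeggegee
  rot[13] = fegeefg$effefeggegeef
  rot[14] = egeefg$effefeggegeeff
  rot[15] = geefg$effefeggegeeffe
  rot[16] = eefg$effefeggegeeffeg
  rot[17] = efg$effefeggegeeffege
  rot[18] = fg$effefeggegeeffegee
  rot[19] = g$effefeggegeeffegeef
  rot[20] = $effefeggegeeffegeefg
Sorted (with $ < everything):
  sorted[0] = $effefeggegeeffegeefg
  sorted[1] = eeffegeefg$effefeggeg
  sorted[2] = eefg$effefeggegeeffeg
  sorted[3] = efeggegeeffegeefg$eff
  sorted[4] = effefeggegeeffegeefg$
  sorted[5] = effegeefg$effefeggege
  sorted[6] = efg$effefeggegeeffege
  sorted[7] = egeeffegeefg$effefegg
  sorted[8] = egeefg$effefeggegeeff
  sorted[9] = eggegeeffegeefg$effef
  sorted[10] = fefeggegeeffegeefg$ef
  sorted[11] = fegeefg$effefeggegeef
  sorted[12] = feggegeeffegeefg$effe
  sorted[13] = ffefeggegeeffegeefg$e
  sorted[14] = ffegeefg$effefeggegee
  sorted[15] = fg$effefeggegeeffegee
  sorted[16] = g$effefeggegeeffegeef
  sorted[17] = geeffegeefg$effefegge
  sorted[18] = geefg$effefeggegeeffe
  sorted[19] = gegeeffegeefg$effefeg
  sorted[20] = ggegeeffegeefg$effefe
sorted[11] = fegeefg$effefeggegeef

Answer: fegeefg$effefeggegeef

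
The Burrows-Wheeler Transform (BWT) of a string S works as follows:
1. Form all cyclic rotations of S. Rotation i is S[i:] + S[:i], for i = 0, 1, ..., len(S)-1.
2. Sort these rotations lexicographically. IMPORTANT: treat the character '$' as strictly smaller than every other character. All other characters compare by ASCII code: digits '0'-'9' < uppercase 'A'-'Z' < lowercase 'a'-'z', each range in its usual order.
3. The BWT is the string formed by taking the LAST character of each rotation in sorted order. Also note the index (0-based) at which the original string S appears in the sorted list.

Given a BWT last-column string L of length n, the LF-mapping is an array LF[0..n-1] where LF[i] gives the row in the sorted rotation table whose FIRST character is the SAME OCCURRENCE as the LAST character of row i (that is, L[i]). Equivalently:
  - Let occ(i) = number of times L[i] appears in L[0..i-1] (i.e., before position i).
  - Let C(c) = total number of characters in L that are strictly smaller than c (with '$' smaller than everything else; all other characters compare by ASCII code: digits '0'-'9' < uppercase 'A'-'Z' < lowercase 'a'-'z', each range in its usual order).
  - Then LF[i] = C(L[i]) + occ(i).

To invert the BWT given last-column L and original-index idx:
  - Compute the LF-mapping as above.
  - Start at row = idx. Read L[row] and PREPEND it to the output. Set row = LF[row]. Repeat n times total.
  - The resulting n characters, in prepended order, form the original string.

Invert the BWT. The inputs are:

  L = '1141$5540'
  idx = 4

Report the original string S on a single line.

Answer: 11054541$

Derivation:
LF mapping: 2 3 5 4 0 7 8 6 1
Walk LF starting at row 4, prepending L[row]:
  step 1: row=4, L[4]='$', prepend. Next row=LF[4]=0
  step 2: row=0, L[0]='1', prepend. Next row=LF[0]=2
  step 3: row=2, L[2]='4', prepend. Next row=LF[2]=5
  step 4: row=5, L[5]='5', prepend. Next row=LF[5]=7
  step 5: row=7, L[7]='4', prepend. Next row=LF[7]=6
  step 6: row=6, L[6]='5', prepend. Next row=LF[6]=8
  step 7: row=8, L[8]='0', prepend. Next row=LF[8]=1
  step 8: row=1, L[1]='1', prepend. Next row=LF[1]=3
  step 9: row=3, L[3]='1', prepend. Next row=LF[3]=4
Reversed output: 11054541$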